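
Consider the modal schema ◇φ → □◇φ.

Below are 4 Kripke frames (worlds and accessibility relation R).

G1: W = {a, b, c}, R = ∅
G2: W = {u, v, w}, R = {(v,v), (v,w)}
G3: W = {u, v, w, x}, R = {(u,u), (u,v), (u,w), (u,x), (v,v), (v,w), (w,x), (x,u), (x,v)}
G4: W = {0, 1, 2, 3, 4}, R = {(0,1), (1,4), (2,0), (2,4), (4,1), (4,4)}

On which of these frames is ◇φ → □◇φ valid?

G1

Frame correspondent (Sahlqvist): ∀x ∀y ∀z (Rxy ∧ Rxz → Ryz) — i.e. the Euclidean property.
G1: condition met.
G2: fails — Rvw and Rvv but not Rwv.
G3: fails — Ruv and Ruu but not Rvu.
G4: fails — R01 and R01 but not R11.
Valid on: G1.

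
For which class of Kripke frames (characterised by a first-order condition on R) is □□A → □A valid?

density: ∀x ∀y (Rxy → ∃z (Rxz ∧ Rzy))

Suppose □□A→□A is valid. Take Rxy and set V(A)={w : xR²w}. Then □□A at x, so □A at x, so A at y, i.e. ∃z(Rxz∧Rzy).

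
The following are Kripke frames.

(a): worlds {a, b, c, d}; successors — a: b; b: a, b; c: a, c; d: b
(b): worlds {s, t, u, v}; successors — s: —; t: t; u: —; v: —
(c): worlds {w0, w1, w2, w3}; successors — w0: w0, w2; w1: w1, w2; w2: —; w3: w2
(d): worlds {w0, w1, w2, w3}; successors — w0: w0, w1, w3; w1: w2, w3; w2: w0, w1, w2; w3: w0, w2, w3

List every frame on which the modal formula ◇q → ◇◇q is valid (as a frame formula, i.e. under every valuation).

(a), (b), (d)

This is the axiom for a generalized confluence (Geach) condition; its first-order frame correspondent is ∀x ∀y (xRy → ∃w (y = w ∧ xR²w)).
(a): satisfies the condition.
(b): satisfies the condition.
(c): fails — w3Rw2 but no w with w2=w and w3R²w.
(d): satisfies the condition.
Valid on: (a), (b), (d).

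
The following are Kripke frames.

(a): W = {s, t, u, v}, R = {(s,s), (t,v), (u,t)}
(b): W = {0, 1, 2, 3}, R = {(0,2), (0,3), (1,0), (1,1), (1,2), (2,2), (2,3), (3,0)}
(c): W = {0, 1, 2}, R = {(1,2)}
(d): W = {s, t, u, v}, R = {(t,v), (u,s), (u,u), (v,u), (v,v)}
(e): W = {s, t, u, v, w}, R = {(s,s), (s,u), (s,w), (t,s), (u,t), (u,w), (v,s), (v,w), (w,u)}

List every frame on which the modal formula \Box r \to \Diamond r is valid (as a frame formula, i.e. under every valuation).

Frame correspondent (Sahlqvist): \forall x \exists y Rxy — i.e. seriality.
(a): fails — world v has no successor.
(b): condition met.
(c): fails — world 0 has no successor.
(d): fails — world s has no successor.
(e): condition met.
Valid on: (b), (e).

(b), (e)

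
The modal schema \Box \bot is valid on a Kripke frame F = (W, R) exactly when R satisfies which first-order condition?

□⊥ is valid iff no world has any successor (otherwise □⊥ fails at any world with one).

Emptiness of R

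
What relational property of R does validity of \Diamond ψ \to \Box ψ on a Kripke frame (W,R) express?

Suppose ◇ψ→□ψ is valid. Take Rxy, Rxz and set V(ψ)={y}. Then ◇ψ at x, so □ψ at x, so ψ at z, i.e. z=y.
The converse is a direct semantic check.
Frame condition: \forall x \forall y \forall z (Rxy \wedge Rxz \to y = z).

partial functionality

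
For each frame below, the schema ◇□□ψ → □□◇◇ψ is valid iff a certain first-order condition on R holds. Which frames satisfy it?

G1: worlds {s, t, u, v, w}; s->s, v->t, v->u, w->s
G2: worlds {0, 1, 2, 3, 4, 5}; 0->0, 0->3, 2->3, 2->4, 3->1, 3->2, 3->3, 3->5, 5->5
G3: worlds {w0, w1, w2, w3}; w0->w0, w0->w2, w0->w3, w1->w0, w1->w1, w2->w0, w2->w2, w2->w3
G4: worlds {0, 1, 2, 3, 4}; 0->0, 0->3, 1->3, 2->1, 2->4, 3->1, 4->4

G1

Frame correspondent (Sahlqvist): ∀x ∀y ∀z ((xRy ∧ xR²z) → ∃w (yR²w ∧ zR²w)) — i.e. a generalized confluence (Geach) condition.
G1: ✓.
G2: fails — 0R0, 0R²1 but no w with 0R²w and 1R²w.
G3: fails — w0Rw0, w0R²w3 but no w with w0R²w and w3R²w.
G4: fails — 0R3, 0R²1 but no w with 3R²w and 1R²w.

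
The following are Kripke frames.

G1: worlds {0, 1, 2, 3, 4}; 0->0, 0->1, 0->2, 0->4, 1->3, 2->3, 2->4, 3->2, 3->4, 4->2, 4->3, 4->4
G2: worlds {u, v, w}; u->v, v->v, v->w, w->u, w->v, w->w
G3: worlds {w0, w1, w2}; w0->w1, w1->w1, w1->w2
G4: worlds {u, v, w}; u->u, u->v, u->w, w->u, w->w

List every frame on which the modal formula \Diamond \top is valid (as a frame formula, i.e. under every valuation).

G1, G2

Frame correspondent (Sahlqvist): \forall x \exists y Rxy — i.e. seriality.
G1: satisfies the condition.
G2: satisfies the condition.
G3: fails — world w2 has no successor.
G4: fails — world v has no successor.
Valid on: G1, G2.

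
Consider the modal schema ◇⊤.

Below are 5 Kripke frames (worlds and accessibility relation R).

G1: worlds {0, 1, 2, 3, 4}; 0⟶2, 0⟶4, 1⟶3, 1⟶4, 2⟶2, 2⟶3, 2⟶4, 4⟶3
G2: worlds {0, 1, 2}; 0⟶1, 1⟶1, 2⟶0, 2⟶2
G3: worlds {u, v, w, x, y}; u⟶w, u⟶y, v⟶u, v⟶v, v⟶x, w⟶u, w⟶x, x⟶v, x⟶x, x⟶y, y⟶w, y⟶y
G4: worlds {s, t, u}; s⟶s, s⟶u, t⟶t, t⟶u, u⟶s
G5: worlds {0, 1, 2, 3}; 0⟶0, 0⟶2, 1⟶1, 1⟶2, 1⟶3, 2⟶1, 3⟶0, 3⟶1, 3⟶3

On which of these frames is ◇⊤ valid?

G2, G3, G4, G5

This is the axiom for seriality; its first-order frame correspondent is ∀x ∃y Rxy.
G1: fails — world 3 has no successor.
G2: ✓.
G3: ✓.
G4: ✓.
G5: ✓.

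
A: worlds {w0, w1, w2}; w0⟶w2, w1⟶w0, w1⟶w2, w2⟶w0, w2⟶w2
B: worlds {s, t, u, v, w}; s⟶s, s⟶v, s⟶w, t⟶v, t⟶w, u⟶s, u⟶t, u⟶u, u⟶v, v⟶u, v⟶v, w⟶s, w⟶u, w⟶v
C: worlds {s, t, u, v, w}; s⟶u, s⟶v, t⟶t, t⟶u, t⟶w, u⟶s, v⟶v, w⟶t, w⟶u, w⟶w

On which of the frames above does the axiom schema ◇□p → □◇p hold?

Frame correspondent (Sahlqvist): ∀x ∀y ∀z (Rxy ∧ Rxz → ∃w (Ryw ∧ Rzw)) — i.e. convergence.
A: satisfies the condition.
B: satisfies the condition.
C: fails — Rsv and Rsu but v and u have no common successor.
Valid on: A, B.

A, B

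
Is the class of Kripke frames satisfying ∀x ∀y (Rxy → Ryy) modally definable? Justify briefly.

This is a Sahlqvist condition; the T□ axiom □(□r → r) defines it.

Definable; □(□r → r) defines it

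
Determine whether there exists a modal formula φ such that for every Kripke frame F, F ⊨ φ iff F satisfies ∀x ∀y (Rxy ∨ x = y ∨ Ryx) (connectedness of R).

Any modally definable frame class is closed under disjoint unions.
Take 4 disjoint single-world reflexive frames: each is trivially connected, but their disjoint union has 4 worlds with no edge between distinct components, so it is not connected.
So no modal formula (or set of formulas) defines exactly the connected frames.

No — not modally definable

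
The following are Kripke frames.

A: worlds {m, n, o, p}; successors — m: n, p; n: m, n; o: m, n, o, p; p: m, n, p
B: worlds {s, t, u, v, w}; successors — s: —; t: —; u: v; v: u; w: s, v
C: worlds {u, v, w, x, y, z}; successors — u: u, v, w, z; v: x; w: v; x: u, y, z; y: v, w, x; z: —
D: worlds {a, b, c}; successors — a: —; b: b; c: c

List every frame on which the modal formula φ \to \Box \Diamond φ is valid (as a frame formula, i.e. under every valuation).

Frame correspondent (Sahlqvist): \forall x \forall y (Rxy \to Ryx) — i.e. symmetry.
A: fails — Rom but not Rmo.
B: fails — Rws but not Rsw.
C: fails — Ruv but not Rvu.
D: holds.

D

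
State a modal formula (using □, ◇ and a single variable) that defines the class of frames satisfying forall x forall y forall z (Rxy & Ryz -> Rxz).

This is transitivity; the standard corresponding axiom is 4: □q → □□q.
Suppose □q→□□q is valid. Take Rxy, Ryz and set V(q)={w : Rxw}. Then □q at x, so □□q at x, so □q at y, so q at z, i.e. Rxz.

□q → □□q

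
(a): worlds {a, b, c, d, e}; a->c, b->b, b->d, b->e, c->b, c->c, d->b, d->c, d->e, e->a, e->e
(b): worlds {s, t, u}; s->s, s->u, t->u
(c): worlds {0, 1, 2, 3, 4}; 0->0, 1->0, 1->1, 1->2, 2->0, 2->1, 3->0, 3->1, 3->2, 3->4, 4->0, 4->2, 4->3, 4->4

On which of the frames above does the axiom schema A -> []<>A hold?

Frame correspondent (Sahlqvist): forall x forall y (Rxy -> Ryx) — i.e. symmetry.
(a): fails — Rde but not Red.
(b): fails — Rsu but not Rus.
(c): fails — R10 but not R01.

none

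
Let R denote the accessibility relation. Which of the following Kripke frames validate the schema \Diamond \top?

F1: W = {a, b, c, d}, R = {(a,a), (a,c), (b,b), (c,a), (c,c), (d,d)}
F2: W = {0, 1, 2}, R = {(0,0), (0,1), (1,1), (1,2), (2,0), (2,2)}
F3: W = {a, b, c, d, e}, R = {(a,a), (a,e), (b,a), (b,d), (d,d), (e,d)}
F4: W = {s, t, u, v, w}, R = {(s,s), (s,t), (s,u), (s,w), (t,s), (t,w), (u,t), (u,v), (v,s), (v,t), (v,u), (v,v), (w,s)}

The schema corresponds to seriality: \forall x \exists y Rxy.
F1: condition met.
F2: condition met.
F3: fails — world c has no successor.
F4: condition met.
Valid on: F1, F2, F4.

F1, F2, F4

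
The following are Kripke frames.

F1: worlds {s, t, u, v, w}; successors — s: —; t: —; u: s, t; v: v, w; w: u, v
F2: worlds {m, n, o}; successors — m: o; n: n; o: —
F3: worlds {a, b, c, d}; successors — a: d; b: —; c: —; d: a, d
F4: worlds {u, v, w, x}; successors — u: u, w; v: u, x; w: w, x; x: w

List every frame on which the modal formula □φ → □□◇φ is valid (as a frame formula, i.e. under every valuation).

F2, F3, F4

Frame correspondent (Sahlqvist): ∀x ∀z (xR²z → ∃w (xRw ∧ zRw)) — i.e. a generalized confluence (Geach) condition.
F1: fails — vR²u but no w* with vRw* and uRw*.
F2: ✓.
F3: ✓.
F4: ✓.
Valid on: F2, F3, F4.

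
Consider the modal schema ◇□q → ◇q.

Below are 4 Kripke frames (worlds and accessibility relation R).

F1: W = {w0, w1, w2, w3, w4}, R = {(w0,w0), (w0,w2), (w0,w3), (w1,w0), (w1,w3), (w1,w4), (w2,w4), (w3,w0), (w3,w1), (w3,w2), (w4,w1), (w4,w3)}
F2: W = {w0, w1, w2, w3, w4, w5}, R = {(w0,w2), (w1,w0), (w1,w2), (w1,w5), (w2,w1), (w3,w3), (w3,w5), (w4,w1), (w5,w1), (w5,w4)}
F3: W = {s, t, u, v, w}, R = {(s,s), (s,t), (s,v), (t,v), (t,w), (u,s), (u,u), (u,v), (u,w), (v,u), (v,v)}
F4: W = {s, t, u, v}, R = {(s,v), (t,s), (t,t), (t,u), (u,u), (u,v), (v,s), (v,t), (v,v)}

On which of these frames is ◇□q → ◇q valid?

none

The schema corresponds to a generalized confluence (Geach) condition: ∀x ∀y (xRy → ∃w (yRw ∧ xRw)).
F1: fails — w0Rw2 but no w with w2Rw and w0Rw.
F2: fails — w0Rw2 but no w with w2Rw and w0Rw.
F3: fails — tRw but no w* with wRw* and tRw*.
F4: fails — tRs but no w with sRw and tRw.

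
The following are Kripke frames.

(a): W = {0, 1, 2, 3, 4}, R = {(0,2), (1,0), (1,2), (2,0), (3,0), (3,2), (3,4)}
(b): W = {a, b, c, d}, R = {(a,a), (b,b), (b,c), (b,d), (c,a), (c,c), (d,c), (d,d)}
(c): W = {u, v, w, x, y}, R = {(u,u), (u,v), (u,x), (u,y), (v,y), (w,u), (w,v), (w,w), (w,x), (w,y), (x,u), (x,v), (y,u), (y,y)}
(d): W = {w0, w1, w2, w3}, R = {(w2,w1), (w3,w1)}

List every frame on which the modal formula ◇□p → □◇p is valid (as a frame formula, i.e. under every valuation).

The schema corresponds to convergence: ∀x ∀y ∀z (Rxy ∧ Rxz → ∃w (Ryw ∧ Rzw)).
(a): fails — R10 and R12 but 0 and 2 have no common successor.
(b): condition met.
(c): fails — Ruv and Rux but v and x have no common successor.
(d): fails — Rw2w1 and Rw2w1 but w1 and w1 have no common successor.
Valid on: (b).

(b)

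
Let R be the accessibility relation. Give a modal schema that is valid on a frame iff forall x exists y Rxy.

This is seriality; the standard corresponding axiom is D: □p → ◇p.

□p → ◇p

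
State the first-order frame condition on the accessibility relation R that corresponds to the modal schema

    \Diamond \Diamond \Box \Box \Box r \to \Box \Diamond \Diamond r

This is a Sahlqvist (Geach-type) schema ◇^2□^3r → □^1◇^2r.
Minimal-valuation argument: fix x; take any y with xR^2y and any z with xR^1z. Set V(r) to the set of worlds R-reachable from y in exactly 3 steps. Then □^3r holds at y, so the antecedent holds at x; validity forces ◇^2r at z, giving a w with zR^2w and yR^3w.
First-order correspondent: \forall x \forall y \forall z ((x R^2 y \wedge xRz) \to \exists w (y R^3 w \wedge z R^2 w)).

\forall x \forall y \forall z ((x R^2 y \wedge xRz) \to \exists w (y R^3 w \wedge z R^2 w))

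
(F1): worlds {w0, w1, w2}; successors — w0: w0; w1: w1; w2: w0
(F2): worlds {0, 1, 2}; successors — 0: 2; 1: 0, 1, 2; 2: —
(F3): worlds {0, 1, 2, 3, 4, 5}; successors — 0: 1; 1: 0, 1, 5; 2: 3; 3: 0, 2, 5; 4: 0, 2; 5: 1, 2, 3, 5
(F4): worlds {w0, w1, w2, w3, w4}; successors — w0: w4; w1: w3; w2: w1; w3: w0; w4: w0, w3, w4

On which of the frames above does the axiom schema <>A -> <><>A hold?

Frame correspondent (Sahlqvist): forall x forall y (xRy -> exists w (y = w & x R^2 w)) — i.e. a generalized confluence (Geach) condition.
(F1): ✓.
(F2): fails — 0R2 but no w with 2=w and 0R²w.
(F3): fails — 2R3 but no w with 3=w and 2R²w.
(F4): fails — w1Rw3 but no w with w3=w and w1R²w.

(F1)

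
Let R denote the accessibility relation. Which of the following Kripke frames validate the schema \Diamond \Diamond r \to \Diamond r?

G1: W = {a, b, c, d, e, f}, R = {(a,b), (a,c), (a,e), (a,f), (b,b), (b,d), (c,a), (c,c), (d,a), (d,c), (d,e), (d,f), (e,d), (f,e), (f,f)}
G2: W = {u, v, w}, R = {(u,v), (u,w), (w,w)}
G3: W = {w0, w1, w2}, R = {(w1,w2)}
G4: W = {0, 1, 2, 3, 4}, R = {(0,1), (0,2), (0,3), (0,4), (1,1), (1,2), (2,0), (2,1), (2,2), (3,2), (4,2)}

Frame correspondent (Sahlqvist): \forall x \forall y \forall z (Rxy \wedge Ryz \to Rxz) — i.e. transitivity.
G1: fails — Rde and Red but not Rdd.
G2: condition met.
G3: condition met.
G4: fails — R32 and R20 but not R30.

G2, G3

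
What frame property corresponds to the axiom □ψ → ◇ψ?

seriality: ∀x ∃y Rxy

Suppose □ψ→◇ψ is valid. At any x set V(ψ)=W. Then □ψ at x, so ◇ψ at x, so x has a successor.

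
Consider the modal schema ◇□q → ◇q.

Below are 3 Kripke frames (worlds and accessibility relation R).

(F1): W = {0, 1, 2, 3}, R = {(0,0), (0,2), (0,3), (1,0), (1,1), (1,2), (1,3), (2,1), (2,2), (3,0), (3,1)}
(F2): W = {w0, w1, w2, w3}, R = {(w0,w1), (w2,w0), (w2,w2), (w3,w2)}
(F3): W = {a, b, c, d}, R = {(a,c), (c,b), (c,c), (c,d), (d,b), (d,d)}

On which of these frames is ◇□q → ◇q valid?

The schema corresponds to a generalized confluence (Geach) condition: ∀x ∀y (xRy → ∃w (yRw ∧ xRw)).
(F1): satisfies the condition.
(F2): fails — w0Rw1 but no w with w1Rw and w0Rw.
(F3): fails — cRb but no w with bRw and cRw.
Valid on: (F1).

(F1)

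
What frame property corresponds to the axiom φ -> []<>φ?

Suppose φ→□◇φ is valid. Take Rxy and set V(φ)={x}. Then φ at x, so □◇φ at x, so ◇φ at y, so some z with Ryz has φ; z=x, i.e. Ryx.

symmetry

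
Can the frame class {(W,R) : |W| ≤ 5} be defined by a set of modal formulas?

If a class were modally definable it would be closed under disjoint unions (Goldblatt–Thomason).
Any modal formula valid on each of 6 disjoint one-world frames is valid on their disjoint union (validity is preserved under disjoint unions). Each one-world frame has |W|=1≤5, but the union has |W|=6.
So the class is not modally definable.

No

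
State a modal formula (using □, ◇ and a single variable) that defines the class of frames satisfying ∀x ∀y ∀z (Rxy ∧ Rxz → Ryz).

The condition is the Euclidean property. The 5 schema ◇q → □◇q defines it.
Suppose ◇q→□◇q is valid. Take Rxy, Rxz and set V(q)={y}. Then ◇q at x, so □◇q at x, so ◇q at z, so some w with Rzw has q; w=y, i.e. Rzy. By symmetry of the argument, Ryz.

◇q → □◇q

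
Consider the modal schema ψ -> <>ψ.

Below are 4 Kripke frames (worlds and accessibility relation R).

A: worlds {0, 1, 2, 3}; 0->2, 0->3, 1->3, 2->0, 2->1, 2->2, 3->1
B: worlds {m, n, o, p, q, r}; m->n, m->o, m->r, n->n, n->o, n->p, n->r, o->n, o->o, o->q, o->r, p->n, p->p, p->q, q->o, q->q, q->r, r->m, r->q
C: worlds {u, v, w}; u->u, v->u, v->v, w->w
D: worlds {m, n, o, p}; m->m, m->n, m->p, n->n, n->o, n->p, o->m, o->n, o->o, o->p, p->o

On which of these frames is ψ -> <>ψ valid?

Frame correspondent (Sahlqvist): forall x Rxx — i.e. reflexivity.
A: fails — world 0 does not see itself.
B: fails — world m does not see itself.
C: satisfies the condition.
D: fails — world p does not see itself.
Valid on: C.

C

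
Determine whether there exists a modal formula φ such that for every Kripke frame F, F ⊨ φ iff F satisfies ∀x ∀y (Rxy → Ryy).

The condition is shift-reflexivity. A defining modal formula is □(□q → q).
Suppose □(□q→q) is valid. Take Rxy and set V(q)={w : Ryw}. Then at y, □q holds; since □(□q→q) at x, □q→q at y, so q at y, i.e. Ryy.

Yes — defined by □(□q → q)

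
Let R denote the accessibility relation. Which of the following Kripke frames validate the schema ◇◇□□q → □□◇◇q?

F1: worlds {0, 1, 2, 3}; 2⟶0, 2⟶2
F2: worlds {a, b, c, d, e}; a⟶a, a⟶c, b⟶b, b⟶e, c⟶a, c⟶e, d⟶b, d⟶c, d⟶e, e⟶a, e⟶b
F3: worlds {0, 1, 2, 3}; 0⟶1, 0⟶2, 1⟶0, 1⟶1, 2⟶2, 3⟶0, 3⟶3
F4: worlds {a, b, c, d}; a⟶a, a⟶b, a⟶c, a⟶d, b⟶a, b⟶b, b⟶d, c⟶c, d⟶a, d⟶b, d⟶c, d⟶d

Frame correspondent (Sahlqvist): ∀x ∀y ∀z ((xR²y ∧ xR²z) → ∃w (yR²w ∧ zR²w)) — i.e. a generalized confluence (Geach) condition.
F1: fails — 2R²0, 2R²0 but no w with 0R²w and 0R²w.
F2: condition met.
F3: condition met.
F4: condition met.

F2, F3, F4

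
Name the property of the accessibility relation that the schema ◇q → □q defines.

partial functionality: ∀x ∀y ∀z (Rxy ∧ Rxz → y = z)

Suppose ◇q→□q is valid. Take Rxy, Rxz and set V(q)={y}. Then ◇q at x, so □q at x, so q at z, i.e. z=y.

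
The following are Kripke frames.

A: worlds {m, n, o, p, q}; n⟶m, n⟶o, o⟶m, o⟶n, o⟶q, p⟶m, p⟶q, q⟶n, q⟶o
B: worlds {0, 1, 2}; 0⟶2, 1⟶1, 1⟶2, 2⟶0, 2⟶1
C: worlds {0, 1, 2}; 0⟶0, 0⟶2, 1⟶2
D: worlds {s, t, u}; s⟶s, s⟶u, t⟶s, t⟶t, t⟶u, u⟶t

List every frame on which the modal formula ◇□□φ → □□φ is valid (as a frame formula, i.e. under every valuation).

D

This is the axiom for a generalized confluence (Geach) condition; its first-order frame correspondent is ∀x ∀y ∀z ((xRy ∧ xR²z) → ∃w (yR²w ∧ z = w)).
A: fails — nRm, nR²m but no w with mR²w and m=w.
B: fails — 0R2, 0R²0 but no w with 2R²w and 0=w.
C: fails — 0R2, 0R²0 but no w with 2R²w and 0=w.
D: holds.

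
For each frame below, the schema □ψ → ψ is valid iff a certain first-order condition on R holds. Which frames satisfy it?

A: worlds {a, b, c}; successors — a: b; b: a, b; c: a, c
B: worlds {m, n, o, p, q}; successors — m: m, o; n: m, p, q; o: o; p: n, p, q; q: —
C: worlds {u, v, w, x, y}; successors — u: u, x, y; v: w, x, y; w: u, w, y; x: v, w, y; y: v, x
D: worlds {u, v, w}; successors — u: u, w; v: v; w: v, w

D

This is the axiom for reflexivity; its first-order frame correspondent is ∀x Rxx.
A: fails — world a does not see itself.
B: fails — world n does not see itself.
C: fails — world v does not see itself.
D: satisfies the condition.
Valid on: D.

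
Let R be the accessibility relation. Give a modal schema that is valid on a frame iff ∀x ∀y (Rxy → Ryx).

p → □◇p

The condition is symmetry. The B schema p → □◇p defines it.
Suppose p→□◇p is valid. Take Rxy and set V(p)={x}. Then p at x, so □◇p at x, so ◇p at y, so some z with Ryz has p; z=x, i.e. Ryx.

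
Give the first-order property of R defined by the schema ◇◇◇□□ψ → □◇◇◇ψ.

This is a Sahlqvist (Geach-type) schema ◇^3□^2ψ → □^1◇^3ψ.
Minimal-valuation argument: fix x; take any y with xR^3y and any z with xR^1z. Set V(ψ) to the set of worlds R-reachable from y in exactly 2 steps. Then □^2ψ holds at y, so the antecedent holds at x; validity forces ◇^3ψ at z, giving a w with zR^3w and yR^2w.
First-order correspondent: ∀x ∀y ∀z ((xR³y ∧ xRz) → ∃w (yR²w ∧ zR³w)).

∀x ∀y ∀z ((xR³y ∧ xRz) → ∃w (yR²w ∧ zR³w))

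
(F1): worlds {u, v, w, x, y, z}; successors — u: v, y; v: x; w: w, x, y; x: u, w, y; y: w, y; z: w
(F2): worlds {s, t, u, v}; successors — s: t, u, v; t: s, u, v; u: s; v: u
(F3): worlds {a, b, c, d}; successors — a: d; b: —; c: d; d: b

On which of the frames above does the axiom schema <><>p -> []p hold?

The schema corresponds to a generalized confluence (Geach) condition: forall x forall y forall z ((x R^2 y & xRz) -> exists w (y = w & z = w)).
(F1): fails — uR²w, uRv but w ≠ v.
(F2): fails — sR²s, sRt but s ≠ t.
(F3): fails — aR²b, aRd but b ≠ d.
Valid on no frame.

none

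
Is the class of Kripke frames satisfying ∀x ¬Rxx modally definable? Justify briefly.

If a class were modally definable it would be closed under surjective bounded morphisms (Goldblatt–Thomason).
The 4-cycle (worlds 0,1,2,3 with 0→1→2→3→0) is irreflexive, and the map sending every world to a single reflexive point • is a surjective bounded morphism (forth: every edge maps to (•,•); back: every world has a successor). So any modal formula valid on the 4-cycle is also valid on the reflexive point, which is not irreflexive.
So no modal formula (or set of formulas) defines exactly the irreflexive frames.

No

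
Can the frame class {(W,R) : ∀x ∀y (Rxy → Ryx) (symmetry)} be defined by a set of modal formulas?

This is a Sahlqvist condition; the B axiom r → □◇r defines it.
Suppose r→□◇r is valid. Take Rxy and set V(r)={x}. Then r at x, so □◇r at x, so ◇r at y, so some z with Ryz has r; z=x, i.e. Ryx.

Yes, by r → □◇r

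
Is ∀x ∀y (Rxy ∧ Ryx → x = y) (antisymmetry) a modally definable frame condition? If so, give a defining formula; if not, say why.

Not definable by any modal formula

Any modally definable frame class is closed under surjective bounded morphisms.
The 8-cycle (worlds s,t,u,v,w,x,y,z with s→t→u→v→w→x→y→z→s) is antisymmetric. Sending even-indexed worlds to a and odd-indexed worlds to b is a surjective bounded morphism onto the two-world frame with a↔b, which is not antisymmetric.
So no modal formula (or set of formulas) defines exactly the antisymmetric frames.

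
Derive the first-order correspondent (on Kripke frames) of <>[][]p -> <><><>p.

This is a Sahlqvist (Geach-type) schema ◇^1□^2p → □^0◇^3p.
Minimal-valuation argument: fix x; take any y with xR^1y and any z with xR^0z. Set V(p) to the set of worlds R-reachable from y in exactly 2 steps. Then □^2p holds at y, so the antecedent holds at x; validity forces ◇^3p at z, giving a w with zR^3w and yR^2w.
First-order correspondent: forall x forall y (xRy -> exists w (y R^2 w & x R^3 w)).

forall x forall y (xRy -> exists w (y R^2 w & x R^3 w))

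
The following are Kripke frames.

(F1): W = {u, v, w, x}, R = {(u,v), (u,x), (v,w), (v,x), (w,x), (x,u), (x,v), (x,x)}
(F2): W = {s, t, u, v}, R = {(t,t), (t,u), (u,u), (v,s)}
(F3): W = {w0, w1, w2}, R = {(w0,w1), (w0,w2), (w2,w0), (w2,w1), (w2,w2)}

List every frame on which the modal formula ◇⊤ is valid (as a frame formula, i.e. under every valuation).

The schema corresponds to seriality: ∀x ∃y Rxy.
(F1): satisfies the condition.
(F2): fails — world s has no successor.
(F3): fails — world w1 has no successor.

(F1)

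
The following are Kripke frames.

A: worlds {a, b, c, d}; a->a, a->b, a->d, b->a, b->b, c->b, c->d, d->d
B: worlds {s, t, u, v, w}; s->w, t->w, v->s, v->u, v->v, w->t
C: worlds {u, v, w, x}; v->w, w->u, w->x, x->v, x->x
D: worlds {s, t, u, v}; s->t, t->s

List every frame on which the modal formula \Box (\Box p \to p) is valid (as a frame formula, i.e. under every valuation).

A

This is the axiom for shift-reflexivity; its first-order frame correspondent is \forall x \forall y (Rxy \to Ryy).
A: ✓.
B: fails — Rwt but not Rtt.
C: fails — Rwu but not Ruu.
D: fails — Rts but not Rss.
Valid on: A.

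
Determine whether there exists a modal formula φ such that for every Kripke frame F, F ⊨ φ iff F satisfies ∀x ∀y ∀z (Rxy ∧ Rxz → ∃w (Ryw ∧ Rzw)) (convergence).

Yes — defined by ◇□q → □◇q

This is a Sahlqvist condition; the .2 axiom ◇□q → □◇q defines it.
Suppose ◇□q→□◇q is valid. Take Rxy, Rxz and set V(q)={w : Ryw}. Then □q at y so ◇□q at x, so □◇q at x, so ◇q at z, giving w with Rzw and Ryw.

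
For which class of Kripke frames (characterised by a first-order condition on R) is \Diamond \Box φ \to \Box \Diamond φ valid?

This schema is the .2 axiom.
It corresponds to convergence: \forall x \forall y \forall z (Rxy \wedge Rxz \to \exists w (Ryw \wedge Rzw)).

convergence: \forall x \forall y \forall z (Rxy \wedge Rxz \to \exists w (Ryw \wedge Rzw))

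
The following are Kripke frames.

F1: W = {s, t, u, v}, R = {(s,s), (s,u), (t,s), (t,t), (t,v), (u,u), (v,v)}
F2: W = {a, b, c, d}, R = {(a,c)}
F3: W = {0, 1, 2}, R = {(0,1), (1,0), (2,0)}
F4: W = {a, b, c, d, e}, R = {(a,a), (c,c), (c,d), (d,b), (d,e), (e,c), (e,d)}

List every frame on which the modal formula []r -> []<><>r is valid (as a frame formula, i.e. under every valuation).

This is the axiom for a generalized confluence (Geach) condition; its first-order frame correspondent is forall x forall z (xRz -> exists w (xRw & z R^2 w)).
F1: holds.
F2: fails — aRc but no w with aRw and cR²w.
F3: holds.
F4: fails — dRb but no w with dRw and bR²w.
Valid on: F1, F3.

F1, F3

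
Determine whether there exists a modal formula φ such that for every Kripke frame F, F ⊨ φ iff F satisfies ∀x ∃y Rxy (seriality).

This is a Sahlqvist condition; the D axiom □p → ◇p defines it.
Suppose □p→◇p is valid. At any x set V(p)=W. Then □p at x, so ◇p at x, so x has a successor.

Yes, by □p → ◇p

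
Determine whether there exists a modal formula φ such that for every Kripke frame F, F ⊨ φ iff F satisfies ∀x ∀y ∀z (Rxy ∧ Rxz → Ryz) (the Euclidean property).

Yes: it is the Euclidean property, defined by the 5 schema ◇q → □◇q.
Suppose ◇q→□◇q is valid. Take Rxy, Rxz and set V(q)={y}. Then ◇q at x, so □◇q at x, so ◇q at z, so some w with Rzw has q; w=y, i.e. Rzy. By symmetry of the argument, Ryz.

Yes, by ◇q → □◇q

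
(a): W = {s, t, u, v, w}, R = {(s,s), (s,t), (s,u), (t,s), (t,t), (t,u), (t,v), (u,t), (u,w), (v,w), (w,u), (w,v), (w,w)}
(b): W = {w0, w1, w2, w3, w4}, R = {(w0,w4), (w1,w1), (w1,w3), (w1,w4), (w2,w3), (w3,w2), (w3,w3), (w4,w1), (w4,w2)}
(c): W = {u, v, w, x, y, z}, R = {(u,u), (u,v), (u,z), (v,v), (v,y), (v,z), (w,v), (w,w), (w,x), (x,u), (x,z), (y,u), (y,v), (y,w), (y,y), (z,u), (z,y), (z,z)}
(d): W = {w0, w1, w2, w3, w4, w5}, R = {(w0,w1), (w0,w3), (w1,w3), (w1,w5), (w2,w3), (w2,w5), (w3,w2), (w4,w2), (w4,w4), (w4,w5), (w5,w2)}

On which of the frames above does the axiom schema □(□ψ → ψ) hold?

none

Frame correspondent (Sahlqvist): ∀x ∀y (Rxy → Ryy) — i.e. shift-reflexivity.
(a): fails — Rtv but not Rvv.
(b): fails — Rw0w4 but not Rw4w4.
(c): fails — Rwx but not Rxx.
(d): fails — Rw1w5 but not Rw5w5.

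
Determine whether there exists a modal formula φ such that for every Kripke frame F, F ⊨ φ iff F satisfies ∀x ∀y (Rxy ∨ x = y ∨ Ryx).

Not definable by any modal formula

If a class were modally definable it would be closed under disjoint unions (Goldblatt–Thomason).
Take 4 disjoint single-world reflexive frames: each is trivially connected, but their disjoint union has 4 worlds with no edge between distinct components, so it is not connected.
Hence connectedness of R is not modally definable.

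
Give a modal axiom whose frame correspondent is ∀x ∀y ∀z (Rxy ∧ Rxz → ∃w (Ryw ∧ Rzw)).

◇□s → □◇s

This is convergence; the standard corresponding axiom is .2: ◇□s → □◇s.
Suppose ◇□s→□◇s is valid. Take Rxy, Rxz and set V(s)={w : Ryw}. Then □s at y so ◇□s at x, so □◇s at x, so ◇s at z, giving w with Rzw and Ryw.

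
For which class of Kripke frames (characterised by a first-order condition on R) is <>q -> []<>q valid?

Suppose ◇q→□◇q is valid. Take Rxy, Rxz and set V(q)={y}. Then ◇q at x, so □◇q at x, so ◇q at z, so some w with Rzw has q; w=y, i.e. Rzy. By symmetry of the argument, Ryz.
Conversely, any frame satisfying forall x forall y forall z (Rxy & Rxz -> Ryz) validates the schema.
Frame condition: forall x forall y forall z (Rxy & Rxz -> Ryz).

the Euclidean property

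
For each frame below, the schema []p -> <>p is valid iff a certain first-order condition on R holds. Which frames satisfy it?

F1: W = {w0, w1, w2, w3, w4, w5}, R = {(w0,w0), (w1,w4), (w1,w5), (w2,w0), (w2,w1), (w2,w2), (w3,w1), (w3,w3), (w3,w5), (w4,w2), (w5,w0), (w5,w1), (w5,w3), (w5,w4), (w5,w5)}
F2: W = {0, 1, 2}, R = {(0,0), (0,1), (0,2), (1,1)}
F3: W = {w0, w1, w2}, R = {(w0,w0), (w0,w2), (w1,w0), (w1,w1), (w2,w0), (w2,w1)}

This is the axiom for seriality; its first-order frame correspondent is forall x exists y Rxy.
F1: holds.
F2: fails — world 2 has no successor.
F3: holds.
Valid on: F1, F3.

F1, F3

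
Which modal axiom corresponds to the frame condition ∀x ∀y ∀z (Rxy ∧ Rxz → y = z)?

This is partial functionality; the standard corresponding axiom is CD: ◇q → □q.
Suppose ◇q→□q is valid. Take Rxy, Rxz and set V(q)={y}. Then ◇q at x, so □q at x, so q at z, i.e. z=y.

◇q → □q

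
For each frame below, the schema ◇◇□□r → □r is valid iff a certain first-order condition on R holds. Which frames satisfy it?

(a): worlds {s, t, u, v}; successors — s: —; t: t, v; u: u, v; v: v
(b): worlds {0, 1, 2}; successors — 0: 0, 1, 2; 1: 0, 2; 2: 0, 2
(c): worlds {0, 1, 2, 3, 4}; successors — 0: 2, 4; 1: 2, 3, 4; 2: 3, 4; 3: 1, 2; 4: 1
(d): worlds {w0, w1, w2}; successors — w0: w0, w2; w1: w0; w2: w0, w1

Frame correspondent (Sahlqvist): ∀x ∀y ∀z ((xR²y ∧ xRz) → ∃w (yR²w ∧ z = w)) — i.e. a generalized confluence (Geach) condition.
(a): fails — tR²v, tRt but no w with vR²w and t=w.
(b): condition met.
(c): fails — 1R²2, 1R3 but no w with 2R²w and 3=w.
(d): fails — w2R²w2, w2Rw1 but no w with w2R²w and w1=w.

(b)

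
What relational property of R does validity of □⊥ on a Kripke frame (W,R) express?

This schema is the Ver axiom.
It corresponds to emptiness of R: ∀x ∀y ¬Rxy.

Emptiness of R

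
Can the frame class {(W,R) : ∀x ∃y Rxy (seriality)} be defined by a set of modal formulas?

Yes — defined by □p → ◇p

The condition is seriality. A defining modal formula is □p → ◇p.
Suppose □p→◇p is valid. At any x set V(p)=W. Then □p at x, so ◇p at x, so x has a successor.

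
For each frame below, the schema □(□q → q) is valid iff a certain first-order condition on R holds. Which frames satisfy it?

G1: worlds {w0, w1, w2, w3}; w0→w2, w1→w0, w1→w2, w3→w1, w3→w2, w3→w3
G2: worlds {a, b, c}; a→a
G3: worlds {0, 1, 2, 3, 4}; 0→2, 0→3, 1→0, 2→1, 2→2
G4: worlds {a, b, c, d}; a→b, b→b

G2, G4

Frame correspondent (Sahlqvist): ∀x ∀y (Rxy → Ryy) — i.e. shift-reflexivity.
G1: fails — Rw1w2 but not Rw2w2.
G2: satisfies the condition.
G3: fails — R10 but not R00.
G4: satisfies the condition.
Valid on: G2, G4.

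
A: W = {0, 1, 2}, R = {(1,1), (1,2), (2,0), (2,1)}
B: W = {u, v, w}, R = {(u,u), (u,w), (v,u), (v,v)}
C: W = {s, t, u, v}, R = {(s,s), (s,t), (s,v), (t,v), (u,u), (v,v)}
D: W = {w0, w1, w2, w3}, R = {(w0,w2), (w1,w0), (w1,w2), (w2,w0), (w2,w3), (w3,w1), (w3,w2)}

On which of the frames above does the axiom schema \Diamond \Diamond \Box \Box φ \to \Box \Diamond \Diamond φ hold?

C

Frame correspondent (Sahlqvist): \forall x \forall y \forall z ((x R^2 y \wedge xRz) \to \exists w (y R^2 w \wedge z R^2 w)) — i.e. a generalized confluence (Geach) condition.
A: fails — 1R²0, 1R1 but no w with 0R²w and 1R²w.
B: fails — uR²u, uRw but no t with uR²t and wR²t.
C: satisfies the condition.
D: fails — w0R²w0, w0Rw2 but no w with w0R²w and w2R²w.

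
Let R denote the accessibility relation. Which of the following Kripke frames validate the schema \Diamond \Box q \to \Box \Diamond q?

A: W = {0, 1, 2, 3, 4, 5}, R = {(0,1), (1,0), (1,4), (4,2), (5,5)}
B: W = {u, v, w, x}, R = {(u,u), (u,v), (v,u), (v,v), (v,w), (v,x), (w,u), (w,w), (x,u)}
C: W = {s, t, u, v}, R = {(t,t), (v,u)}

The schema corresponds to convergence: \forall x \forall y \forall z (Rxy \wedge Rxz \to \exists w (Ryw \wedge Rzw)).
A: fails — R10 and R14 but 0 and 4 have no common successor.
B: condition met.
C: fails — Rvu and Rvu but u and u have no common successor.

B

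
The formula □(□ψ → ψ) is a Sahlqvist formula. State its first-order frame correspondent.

Suppose □(□ψ→ψ) is valid. Take Rxy and set V(ψ)={w : Ryw}. Then at y, □ψ holds; since □(□ψ→ψ) at x, □ψ→ψ at y, so ψ at y, i.e. Ryy.
Conversely, any frame satisfying ∀x ∀y (Rxy → Ryy) validates the schema.
Frame condition: ∀x ∀y (Rxy → Ryy).

Shift-reflexivity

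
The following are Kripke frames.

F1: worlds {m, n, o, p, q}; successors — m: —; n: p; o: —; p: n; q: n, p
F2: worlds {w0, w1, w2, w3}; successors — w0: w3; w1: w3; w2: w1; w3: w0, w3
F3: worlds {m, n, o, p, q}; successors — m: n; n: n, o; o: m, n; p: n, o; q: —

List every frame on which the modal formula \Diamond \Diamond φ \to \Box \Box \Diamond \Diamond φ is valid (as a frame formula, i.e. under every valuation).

Frame correspondent (Sahlqvist): \forall x \forall y \forall z ((x R^2 y \wedge x R^2 z) \to \exists w (y = w \wedge z R^2 w)) — i.e. a generalized confluence (Geach) condition.
F1: fails — qR²n, qR²p but no w with n=w and pR²w.
F2: holds.
F3: fails — nR²m, nR²m but no w with m=w and mR²w.

F2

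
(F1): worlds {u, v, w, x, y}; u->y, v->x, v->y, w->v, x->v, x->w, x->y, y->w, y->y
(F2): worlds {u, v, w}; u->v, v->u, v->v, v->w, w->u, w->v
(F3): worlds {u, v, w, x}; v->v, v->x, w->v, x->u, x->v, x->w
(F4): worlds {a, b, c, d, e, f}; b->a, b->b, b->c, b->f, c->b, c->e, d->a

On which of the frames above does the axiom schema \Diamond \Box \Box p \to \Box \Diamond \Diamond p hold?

This is the axiom for a generalized confluence (Geach) condition; its first-order frame correspondent is \forall x \forall y \forall z ((xRy \wedge xRz) \to \exists w (y R^2 w \wedge z R^2 w)).
(F1): condition met.
(F2): condition met.
(F3): fails — xRu, xRu but no t with uR²t and uR²t.
(F4): fails — bRa, bRa but no w with aR²w and aR²w.
Valid on: (F1), (F2).

(F1), (F2)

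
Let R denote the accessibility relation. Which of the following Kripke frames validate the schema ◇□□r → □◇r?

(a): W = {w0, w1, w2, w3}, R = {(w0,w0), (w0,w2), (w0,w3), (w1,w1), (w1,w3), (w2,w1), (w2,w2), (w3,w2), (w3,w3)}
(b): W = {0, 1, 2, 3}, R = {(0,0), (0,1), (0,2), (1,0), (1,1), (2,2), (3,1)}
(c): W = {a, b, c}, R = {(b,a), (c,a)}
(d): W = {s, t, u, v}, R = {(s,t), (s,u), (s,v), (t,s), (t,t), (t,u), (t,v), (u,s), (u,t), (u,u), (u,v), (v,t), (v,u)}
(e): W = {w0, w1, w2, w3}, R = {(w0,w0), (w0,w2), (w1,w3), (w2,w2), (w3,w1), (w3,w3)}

(a), (d), (e)

Frame correspondent (Sahlqvist): ∀x ∀y ∀z ((xRy ∧ xRz) → ∃w (yR²w ∧ zRw)) — i.e. a generalized confluence (Geach) condition.
(a): condition met.
(b): fails — 0R2, 0R1 but no w with 2R²w and 1Rw.
(c): fails — bRa, bRa but no w with aR²w and aRw.
(d): condition met.
(e): condition met.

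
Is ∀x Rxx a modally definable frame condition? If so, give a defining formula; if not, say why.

Yes, by □r → r

Yes: it is reflexivity, defined by the T schema □r → r.
Suppose □r→r is valid. At any x set V(r)={w : Rxw}. Then □r holds at x, so r holds at x, i.e. Rxx.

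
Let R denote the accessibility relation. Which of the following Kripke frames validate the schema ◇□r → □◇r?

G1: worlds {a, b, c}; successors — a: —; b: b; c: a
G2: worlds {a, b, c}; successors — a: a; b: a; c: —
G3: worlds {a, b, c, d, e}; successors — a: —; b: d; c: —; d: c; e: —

G2

This is the axiom for convergence; its first-order frame correspondent is ∀x ∀y ∀z (Rxy ∧ Rxz → ∃w (Ryw ∧ Rzw)).
G1: fails — Rca and Rca but a and a have no common successor.
G2: satisfies the condition.
G3: fails — Rdc and Rdc but c and c have no common successor.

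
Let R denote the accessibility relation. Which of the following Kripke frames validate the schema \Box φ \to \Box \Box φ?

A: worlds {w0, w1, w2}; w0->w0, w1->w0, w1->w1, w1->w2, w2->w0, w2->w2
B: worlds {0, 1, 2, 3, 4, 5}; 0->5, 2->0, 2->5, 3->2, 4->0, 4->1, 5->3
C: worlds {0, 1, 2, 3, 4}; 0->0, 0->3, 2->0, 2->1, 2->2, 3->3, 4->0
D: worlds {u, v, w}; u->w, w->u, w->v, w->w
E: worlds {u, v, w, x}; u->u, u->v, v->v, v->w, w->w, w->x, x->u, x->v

A

The schema corresponds to transitivity: \forall x \forall y \forall z (Rxy \wedge Ryz \to Rxz).
A: ✓.
B: fails — R32 and R25 but not R35.
C: fails — R40 and R03 but not R43.
D: fails — Ruw and Rwu but not Ruu.
E: fails — Ruv and Rvw but not Ruw.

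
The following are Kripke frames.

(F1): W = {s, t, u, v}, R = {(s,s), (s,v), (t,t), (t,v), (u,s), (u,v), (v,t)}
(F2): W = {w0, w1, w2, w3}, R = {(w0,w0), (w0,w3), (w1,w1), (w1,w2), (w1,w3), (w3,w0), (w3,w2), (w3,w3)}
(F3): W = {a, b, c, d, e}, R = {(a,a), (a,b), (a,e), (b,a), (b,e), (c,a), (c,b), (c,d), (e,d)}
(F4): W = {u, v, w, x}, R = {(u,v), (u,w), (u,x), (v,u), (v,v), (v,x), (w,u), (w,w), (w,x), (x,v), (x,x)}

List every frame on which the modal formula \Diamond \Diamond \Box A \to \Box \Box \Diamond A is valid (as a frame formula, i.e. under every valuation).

(F4)

Frame correspondent (Sahlqvist): \forall x \forall y \forall z ((x R^2 y \wedge x R^2 z) \to \exists w (yRw \wedge zRw)) — i.e. a generalized confluence (Geach) condition.
(F1): fails — sR²s, sR²v but no w with sRw and vRw.
(F2): fails — w0R²w0, w0R²w2 but no w with w0Rw and w2Rw.
(F3): fails — aR²a, aR²d but no w with aRw and dRw.
(F4): holds.
Valid on: (F4).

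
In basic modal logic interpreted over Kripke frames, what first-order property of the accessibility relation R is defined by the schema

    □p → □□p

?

Suppose □p→□□p is valid. Take Rxy, Ryz and set V(p)={w : Rxw}. Then □p at x, so □□p at x, so □p at y, so p at z, i.e. Rxz.

transitivity: ∀x ∀y ∀z (Rxy ∧ Ryz → Rxz)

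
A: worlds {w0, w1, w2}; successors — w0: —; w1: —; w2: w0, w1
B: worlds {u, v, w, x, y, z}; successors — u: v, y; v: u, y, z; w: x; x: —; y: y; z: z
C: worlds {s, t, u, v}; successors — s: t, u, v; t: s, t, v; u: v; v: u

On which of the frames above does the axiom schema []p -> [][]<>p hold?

A

The schema corresponds to a generalized confluence (Geach) condition: forall x forall z (x R^2 z -> exists w (xRw & zRw)).
A: condition met.
B: fails — uR²z but no t with uRt and zRt.
C: fails — tR²v but no w with tRw and vRw.
Valid on: A.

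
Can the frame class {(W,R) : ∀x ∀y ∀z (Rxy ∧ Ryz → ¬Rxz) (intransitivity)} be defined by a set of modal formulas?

Not definable by any modal formula

Any modally definable frame class is closed under surjective bounded morphisms.
The 5-cycle (worlds s,t,u,v,w with s→t→u→v→w→s) is intransitive. Mapping every world to a single reflexive point • is a surjective bounded morphism; the reflexive point is not intransitive (R••∧R•• but R••).
Hence intransitivity is not modally definable.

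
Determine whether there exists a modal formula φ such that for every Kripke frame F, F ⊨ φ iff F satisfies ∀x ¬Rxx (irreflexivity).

Any modally definable frame class is closed under surjective bounded morphisms.
The 2-cycle (worlds 0,1 with 0→1→0) is irreflexive, and the map sending every world to a single reflexive point • is a surjective bounded morphism (forth: every edge maps to (•,•); back: every world has a successor). So any modal formula valid on the 2-cycle is also valid on the reflexive point, which is not irreflexive.
So the class is not modally definable.

Not definable by any modal formula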